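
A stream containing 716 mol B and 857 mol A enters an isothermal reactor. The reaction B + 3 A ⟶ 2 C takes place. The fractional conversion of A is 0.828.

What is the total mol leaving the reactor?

1100 mol

A reacted = 0.828 × 857 = 709.6 mol; ν_A = −3, so ξ = 709.6/3 = 236.5 mol.
Outlet amounts (n = n₀ + ν ξ):
  B: 716 − 1(236.5) = 479.5
  A: 857 − 3(236.5) = 147.4
  C: 0 + 2(236.5) = 473.1
Total out = 479.5 + 147.4 + 473.1 = 1100 mol.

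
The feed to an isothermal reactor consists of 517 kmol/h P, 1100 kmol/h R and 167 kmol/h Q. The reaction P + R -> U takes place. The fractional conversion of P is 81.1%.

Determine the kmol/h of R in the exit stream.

P reacted = 0.811 × 517 = 419.3 kmol/h; ν_P = −1, so ξ = 419.3/1 = 419.3 kmol/h.
Outlet amounts (n = n₀ + ν ξ):
  P: 517 − 1(419.3) = 97.71
  R: 1100 − 1(419.3) = 680.7
  U: 0 + 1(419.3) = 419.3
  Q: 167 (inert)

681 kmol/h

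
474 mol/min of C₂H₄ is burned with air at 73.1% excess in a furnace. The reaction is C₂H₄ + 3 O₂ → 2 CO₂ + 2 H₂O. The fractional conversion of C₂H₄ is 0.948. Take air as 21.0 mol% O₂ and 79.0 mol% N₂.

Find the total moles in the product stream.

Stoichiometric O₂ = 3 × 474 = 1422 mol/min; O₂ fed = 1422 × 1.731 = 2461 mol/min.
N₂ fed = 2461 × 79/21 = 9260 mol/min.
Fuel reacted = 0.948 × 474 → ξ = 449.4 mol/min.
Outlet (n = n₀ + ν ξ):
  C₂H₄: 474 − 1(449.4) = 24.65
  O₂: 2461 − 3(449.4) = 1113
  N₂: 9260 (inert)
  CO₂: 0 + 2(449.4) = 898.7
  H₂O: 0 + 2(449.4) = 898.7
Total out = 24.65 + 1113 + 9260 + 898.7 + 898.7 = 12200 mol/min.

12200 mol/min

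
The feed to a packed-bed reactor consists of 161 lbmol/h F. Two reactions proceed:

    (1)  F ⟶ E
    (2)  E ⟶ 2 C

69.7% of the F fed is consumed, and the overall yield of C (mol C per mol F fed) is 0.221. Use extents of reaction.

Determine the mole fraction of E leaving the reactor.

0.528

Conversion of F: F consumed = 1ξ₁ = 0.697 × 161 → ξ₁ = 112.2 lbmol/h.
Yield of C: 2ξ₂ / 161 = 0.221 → ξ₂ = 17.79 lbmol/h.
Outlet amounts (n = n₀ + Σ ν·ξ):
  F: 161 − 1(112.2) = 48.78
  E: 0 + 1(112.2) − 1(17.79) = 94.43
  C: 0 + 2(17.79) = 35.58
Total out = 178.8 lbmol/h; y_E = 94.43 / 178.8 = 0.5281.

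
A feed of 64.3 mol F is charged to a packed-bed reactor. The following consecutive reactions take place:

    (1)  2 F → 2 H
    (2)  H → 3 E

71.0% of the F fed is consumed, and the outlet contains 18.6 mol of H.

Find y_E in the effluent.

Conversion of F: F consumed = 2ξ₁ = 0.71 × 64.3 → ξ₁ = 22.83 mol.
H balance: n_H = 0 + 2ξ₁ − 1ξ₂ = 18.6 → ξ₂ = (2·22.83 − 18.6)/1 = 27.05 mol.
Outlet amounts (n = n₀ + Σ ν·ξ):
  F: 64.3 − 2(22.83) = 18.65
  H: 0 + 2(22.83) − 1(27.05) = 18.6
  E: 0 + 3(27.05) = 81.16
Total out = 118.4 mol; y_E = 81.16 / 118.4 = 0.6854.

0.685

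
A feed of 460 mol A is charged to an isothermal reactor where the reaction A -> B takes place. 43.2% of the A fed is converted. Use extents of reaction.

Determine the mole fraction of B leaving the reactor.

0.432

A reacted = 0.432 × 460 = 198.7 mol; ν_A = −1, so ξ = 198.7/1 = 198.7 mol.
Outlet amounts (n = n₀ + ν ξ):
  A: 460 − 1(198.7) = 261.3
  B: 0 + 1(198.7) = 198.7
Total out = 460 mol; y_B = 198.7 / 460 = 0.432.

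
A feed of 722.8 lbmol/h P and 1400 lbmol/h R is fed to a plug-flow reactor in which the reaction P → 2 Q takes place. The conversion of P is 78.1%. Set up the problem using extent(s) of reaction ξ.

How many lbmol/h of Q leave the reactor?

P reacted = 0.781 × 722.8 = 564.5 lbmol/h; ν_P = −1, so ξ = 564.5/1 = 564.5 lbmol/h.
Outlet amounts (n = n₀ + ν ξ):
  P: 722.8 − 1(564.5) = 158.3
  Q: 0 + 2(564.5) = 1129
  R: 1400 (inert)

1130 lbmol/h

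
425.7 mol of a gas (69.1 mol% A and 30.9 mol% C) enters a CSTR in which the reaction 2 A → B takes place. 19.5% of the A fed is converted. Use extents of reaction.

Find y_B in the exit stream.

A reacted = 0.195 × 294.2 = 57.36 mol; ν_A = −2, so ξ = 57.36/2 = 28.68 mol.
Outlet amounts (n = n₀ + ν ξ):
  A: 294.2 − 2(28.68) = 236.8
  B: 0 + 1(28.68) = 28.68
  C: 131.5 (inert)
Total out = 397 mol; y_B = 28.68 / 397 = 0.07224.

0.0722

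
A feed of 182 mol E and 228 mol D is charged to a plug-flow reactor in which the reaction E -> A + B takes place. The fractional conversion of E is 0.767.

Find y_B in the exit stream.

0.254

E reacted = 0.767 × 182 = 139.6 mol; ν_E = −1, so ξ = 139.6/1 = 139.6 mol.
Outlet amounts (n = n₀ + ν ξ):
  E: 182 − 1(139.6) = 42.41
  A: 0 + 1(139.6) = 139.6
  B: 0 + 1(139.6) = 139.6
  D: 228 (inert)
Total out = 549.6 mol; y_B = 139.6 / 549.6 = 0.254.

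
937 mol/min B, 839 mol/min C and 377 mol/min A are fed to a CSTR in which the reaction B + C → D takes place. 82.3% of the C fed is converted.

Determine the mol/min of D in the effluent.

C reacted = 0.823 × 839 = 690.5 mol/min; ν_C = −1, so ξ = 690.5/1 = 690.5 mol/min.
Outlet amounts (n = n₀ + ν ξ):
  B: 937 − 1(690.5) = 246.5
  C: 839 − 1(690.5) = 148.5
  D: 0 + 1(690.5) = 690.5
  A: 377 (inert)

690 mol/min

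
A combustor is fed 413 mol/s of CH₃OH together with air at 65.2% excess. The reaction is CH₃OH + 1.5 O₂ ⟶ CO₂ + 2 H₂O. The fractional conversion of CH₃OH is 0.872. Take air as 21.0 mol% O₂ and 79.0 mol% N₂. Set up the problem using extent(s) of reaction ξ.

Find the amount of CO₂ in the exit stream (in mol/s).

360 mol/s

Stoichiometric O₂ = 1.5 × 413 = 619.5 mol/s; O₂ fed = 619.5 × 1.652 = 1023 mol/s.
N₂ fed = 1023 × 79/21 = 3850 mol/s.
Fuel reacted = 0.872 × 413 → ξ = 360.1 mol/s.
Outlet (n = n₀ + ν ξ):
  CH₃OH: 413 − 1(360.1) = 52.86
  O₂: 1023 − 1.5(360.1) = 483.2
  N₂: 3850 (inert)
  CO₂: 0 + 1(360.1) = 360.1
  H₂O: 0 + 2(360.1) = 720.3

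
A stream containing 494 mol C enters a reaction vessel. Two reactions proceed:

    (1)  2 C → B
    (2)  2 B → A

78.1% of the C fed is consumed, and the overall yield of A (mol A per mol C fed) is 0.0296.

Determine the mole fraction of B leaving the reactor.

0.571

Conversion of C: C consumed = 2ξ₁ = 0.781 × 494 → ξ₁ = 192.9 mol.
Yield of A: 1ξ₂ / 494 = 0.0296 → ξ₂ = 14.62 mol.
Outlet amounts (n = n₀ + Σ ν·ξ):
  C: 494 − 2(192.9) = 108.2
  B: 0 + 1(192.9) − 2(14.62) = 163.7
  A: 0 + 1(14.62) = 14.62
Total out = 286.5 mol; y_B = 163.7 / 286.5 = 0.5713.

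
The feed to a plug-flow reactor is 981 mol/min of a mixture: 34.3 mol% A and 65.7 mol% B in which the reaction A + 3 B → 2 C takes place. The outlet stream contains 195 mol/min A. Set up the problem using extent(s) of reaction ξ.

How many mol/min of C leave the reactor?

283 mol/min

For A: n = n₀ − 1ξ → 195 = 336.5 − 1ξ, giving ξ = 141.5 mol/min.
Outlet amounts (n = n₀ + ν ξ):
  A: 336.5 − 1(141.5) = 195
  B: 644.5 − 3(141.5) = 220.1
  C: 0 + 2(141.5) = 283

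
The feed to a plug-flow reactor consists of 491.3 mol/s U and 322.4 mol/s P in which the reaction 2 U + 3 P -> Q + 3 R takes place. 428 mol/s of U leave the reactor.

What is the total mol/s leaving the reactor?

For U: n = n₀ − 2ξ → 428 = 491.3 − 2ξ, giving ξ = 31.65 mol/s.
Outlet amounts (n = n₀ + ν ξ):
  U: 491.3 − 2(31.65) = 428
  P: 322.4 − 3(31.65) = 227.4
  Q: 0 + 1(31.65) = 31.65
  R: 0 + 3(31.65) = 94.95
Total out = 428 + 227.4 + 31.65 + 94.95 = 782 mol/s.

782 mol/s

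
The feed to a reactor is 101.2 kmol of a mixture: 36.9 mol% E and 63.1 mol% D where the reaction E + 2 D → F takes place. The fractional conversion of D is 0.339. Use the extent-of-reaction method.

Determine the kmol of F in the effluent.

10.8 kmol

D reacted = 0.339 × 63.86 = 21.65 kmol; ν_D = −2, so ξ = 21.65/2 = 10.82 kmol.
Outlet amounts (n = n₀ + ν ξ):
  E: 37.34 − 1(10.82) = 26.52
  D: 63.86 − 2(10.82) = 42.21
  F: 0 + 1(10.82) = 10.82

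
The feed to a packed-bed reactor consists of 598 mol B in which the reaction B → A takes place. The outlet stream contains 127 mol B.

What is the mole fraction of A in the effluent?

For B: n = n₀ − 1ξ → 127 = 598 − 1ξ, giving ξ = 471 mol.
Outlet amounts (n = n₀ + ν ξ):
  B: 598 − 1(471) = 127
  A: 0 + 1(471) = 471
Total out = 598 mol; y_A = 471 / 598 = 0.7876.

0.788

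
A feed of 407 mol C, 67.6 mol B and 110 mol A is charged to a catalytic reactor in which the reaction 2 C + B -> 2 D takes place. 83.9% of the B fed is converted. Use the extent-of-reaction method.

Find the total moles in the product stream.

B reacted = 0.839 × 67.6 = 56.72 mol; ν_B = −1, so ξ = 56.72/1 = 56.72 mol.
Outlet amounts (n = n₀ + ν ξ):
  C: 407 − 2(56.72) = 293.6
  B: 67.6 − 1(56.72) = 10.88
  D: 0 + 2(56.72) = 113.4
  A: 110 (inert)
Total out = 293.6 + 10.88 + 113.4 + 110 = 527.9 mol.

528 mol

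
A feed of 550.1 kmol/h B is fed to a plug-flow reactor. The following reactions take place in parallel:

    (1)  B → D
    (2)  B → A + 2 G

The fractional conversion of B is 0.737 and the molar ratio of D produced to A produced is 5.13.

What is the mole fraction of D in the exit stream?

Conversion of B: B consumed = 0.737 × 550.1 = 405.4 kmol/h = 1ξ₁ + 1ξ₂.
Selectivity: 1ξ₁ / (1ξ₂) = 5.13 → ξ₁ = 5.13 ξ₂.
Substitute: (1·5.13 + 1) ξ₂ = 405.4 → ξ₂ = 66.14 kmol/h, ξ₁ = 339.3 kmol/h.
Outlet amounts (n = n₀ + Σ ν·ξ):
  B: 550.1 − 1(339.3) − 1(66.14) = 144.7
  D: 0 + 1(339.3) = 339.3
  A: 0 + 1(66.14) = 66.14
  G: 0 + 2(66.14) = 132.3
Total out = 682.4 kmol/h; y_D = 339.3 / 682.4 = 0.4972.

0.497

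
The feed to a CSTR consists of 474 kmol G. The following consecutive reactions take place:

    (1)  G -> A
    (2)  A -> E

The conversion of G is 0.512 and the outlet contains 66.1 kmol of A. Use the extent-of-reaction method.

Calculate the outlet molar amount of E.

Conversion of G: G consumed = 1ξ₁ = 0.512 × 474 → ξ₁ = 242.7 kmol.
A balance: n_A = 0 + 1ξ₁ − 1ξ₂ = 66.1 → ξ₂ = (1·242.7 − 66.1)/1 = 176.6 kmol.
Outlet amounts (n = n₀ + Σ ν·ξ):
  G: 474 − 1(242.7) = 231.3
  A: 0 + 1(242.7) − 1(176.6) = 66.1
  E: 0 + 1(176.6) = 176.6

177 kmol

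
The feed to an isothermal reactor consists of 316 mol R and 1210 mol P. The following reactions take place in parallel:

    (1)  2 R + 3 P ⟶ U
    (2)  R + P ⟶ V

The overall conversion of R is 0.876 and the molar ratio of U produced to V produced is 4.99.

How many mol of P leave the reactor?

Conversion of R: R consumed = 0.876 × 316 = 276.8 mol = 2ξ₁ + 1ξ₂.
Selectivity: 1ξ₁ / (1ξ₂) = 4.99 → ξ₁ = 4.99 ξ₂.
Substitute: (2·4.99 + 1) ξ₂ = 276.8 → ξ₂ = 25.21 mol, ξ₁ = 125.8 mol.
Outlet amounts (n = n₀ + Σ ν·ξ):
  R: 316 − 2(125.8) − 1(25.21) = 39.18
  P: 1210 − 3(125.8) − 1(25.21) = 807.4
  U: 0 + 1(125.8) = 125.8
  V: 0 + 1(25.21) = 25.21

807 mol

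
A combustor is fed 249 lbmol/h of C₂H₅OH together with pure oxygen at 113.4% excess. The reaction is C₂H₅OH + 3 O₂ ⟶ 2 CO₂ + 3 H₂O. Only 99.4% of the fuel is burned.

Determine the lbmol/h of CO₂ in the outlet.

495 lbmol/h

Stoichiometric O₂ = 3 × 249 = 747 lbmol/h; O₂ fed = 747 × 2.134 = 1594 lbmol/h.
Fuel reacted = 0.994 × 249 → ξ = 247.5 lbmol/h.
Outlet (n = n₀ + ν ξ):
  C₂H₅OH: 249 − 1(247.5) = 1.494
  O₂: 1594 − 3(247.5) = 851.6
  CO₂: 0 + 2(247.5) = 495
  H₂O: 0 + 3(247.5) = 742.5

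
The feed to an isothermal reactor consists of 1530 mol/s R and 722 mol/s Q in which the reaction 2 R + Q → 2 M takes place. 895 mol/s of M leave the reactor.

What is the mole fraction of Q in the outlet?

For M: n = n₀ + 2ξ → 895 = 0 + 2ξ, giving ξ = 447.5 mol/s.
Outlet amounts (n = n₀ + ν ξ):
  R: 1530 − 2(447.5) = 635
  Q: 722 − 1(447.5) = 274.5
  M: 0 + 2(447.5) = 895
Total out = 1804 mol/s; y_Q = 274.5 / 1804 = 0.1521.

0.152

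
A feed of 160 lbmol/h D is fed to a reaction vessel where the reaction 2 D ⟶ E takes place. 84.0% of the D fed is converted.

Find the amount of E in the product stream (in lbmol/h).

67.2 lbmol/h

D reacted = 0.84 × 160 = 134.4 lbmol/h; ν_D = −2, so ξ = 134.4/2 = 67.2 lbmol/h.
Outlet amounts (n = n₀ + ν ξ):
  D: 160 − 2(67.2) = 25.6
  E: 0 + 1(67.2) = 67.2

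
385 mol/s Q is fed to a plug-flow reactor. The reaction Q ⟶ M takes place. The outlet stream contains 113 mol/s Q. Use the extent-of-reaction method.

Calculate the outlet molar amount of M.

For Q: n = n₀ − 1ξ → 113 = 385 − 1ξ, giving ξ = 272 mol/s.
Outlet amounts (n = n₀ + ν ξ):
  Q: 385 − 1(272) = 113
  M: 0 + 1(272) = 272

272 mol/s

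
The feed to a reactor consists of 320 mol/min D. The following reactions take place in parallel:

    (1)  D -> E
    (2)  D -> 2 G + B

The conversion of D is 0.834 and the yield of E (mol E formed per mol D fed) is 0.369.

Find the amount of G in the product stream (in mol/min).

Yield of E: 1ξ₁ / 320 = 0.369 → ξ₁ = 118.1 mol/min.
Conversion of D: 1ξ₁ + 1ξ₂ = 0.834 × 320 = 266.9 → ξ₂ = 148.8 mol/min.
Outlet amounts (n = n₀ + Σ ν·ξ):
  D: 320 − 1(118.1) − 1(148.8) = 53.12
  E: 0 + 1(118.1) = 118.1
  G: 0 + 2(148.8) = 297.6
  B: 0 + 1(148.8) = 148.8

298 mol/min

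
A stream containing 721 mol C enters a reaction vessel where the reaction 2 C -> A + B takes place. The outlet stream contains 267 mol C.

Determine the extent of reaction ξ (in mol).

ξ = 227 mol

For C: n = n₀ − 2ξ → 267 = 721 − 2ξ, giving ξ = 227 mol.
Outlet amounts (n = n₀ + ν ξ):
  C: 721 − 2(227) = 267
  A: 0 + 1(227) = 227
  B: 0 + 1(227) = 227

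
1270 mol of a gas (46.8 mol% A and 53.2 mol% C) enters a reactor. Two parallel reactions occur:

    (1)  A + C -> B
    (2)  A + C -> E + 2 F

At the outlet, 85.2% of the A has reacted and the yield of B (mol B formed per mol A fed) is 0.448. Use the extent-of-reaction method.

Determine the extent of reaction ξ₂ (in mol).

ξ₂ = 240 mol

Yield of B: 1ξ₁ / 594.4 = 0.448 → ξ₁ = 266.3 mol.
Conversion of A: 1ξ₁ + 1ξ₂ = 0.852 × 594.4 = 506.4 → ξ₂ = 240.1 mol.
Outlet amounts (n = n₀ + Σ ν·ξ):
  A: 594.4 − 1(266.3) − 1(240.1) = 87.97
  C: 675.6 − 1(266.3) − 1(240.1) = 169.2
  B: 0 + 1(266.3) = 266.3
  E: 0 + 1(240.1) = 240.1
  F: 0 + 2(240.1) = 480.2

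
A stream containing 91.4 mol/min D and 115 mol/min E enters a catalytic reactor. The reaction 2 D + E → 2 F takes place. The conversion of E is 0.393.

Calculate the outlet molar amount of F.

90.4 mol/min

E reacted = 0.393 × 115 = 45.2 mol/min; ν_E = −1, so ξ = 45.2/1 = 45.2 mol/min.
Outlet amounts (n = n₀ + ν ξ):
  D: 91.4 − 2(45.2) = 1.01
  E: 115 − 1(45.2) = 69.81
  F: 0 + 2(45.2) = 90.39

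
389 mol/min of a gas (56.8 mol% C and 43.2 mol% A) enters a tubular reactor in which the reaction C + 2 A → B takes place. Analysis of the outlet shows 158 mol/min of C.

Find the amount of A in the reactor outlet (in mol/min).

42.1 mol/min

For C: n = n₀ − 1ξ → 158 = 221 − 1ξ, giving ξ = 62.95 mol/min.
Outlet amounts (n = n₀ + ν ξ):
  C: 221 − 1(62.95) = 158
  A: 168 − 2(62.95) = 42.14
  B: 0 + 1(62.95) = 62.95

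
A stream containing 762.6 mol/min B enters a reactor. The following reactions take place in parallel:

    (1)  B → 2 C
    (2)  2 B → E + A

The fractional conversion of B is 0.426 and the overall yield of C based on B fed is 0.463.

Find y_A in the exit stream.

0.079

Yield of C: 2ξ₁ / 762.6 = 0.463 → ξ₁ = 176.5 mol/min.
Conversion of B: 1ξ₁ + 2ξ₂ = 0.426 × 762.6 = 324.9 → ξ₂ = 74.16 mol/min.
Outlet amounts (n = n₀ + Σ ν·ξ):
  B: 762.6 − 1(176.5) − 2(74.16) = 437.7
  C: 0 + 2(176.5) = 353.1
  E: 0 + 1(74.16) = 74.16
  A: 0 + 1(74.16) = 74.16
Total out = 939.1 mol/min; y_A = 74.16 / 939.1 = 0.07897.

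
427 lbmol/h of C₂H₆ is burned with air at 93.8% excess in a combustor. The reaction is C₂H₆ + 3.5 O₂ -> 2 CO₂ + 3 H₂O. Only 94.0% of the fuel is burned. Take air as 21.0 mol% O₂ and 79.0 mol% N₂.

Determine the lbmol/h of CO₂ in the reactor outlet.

Stoichiometric O₂ = 3.5 × 427 = 1494 lbmol/h; O₂ fed = 1494 × 1.938 = 2896 lbmol/h.
N₂ fed = 2896 × 79/21 = 10900 lbmol/h.
Fuel reacted = 0.94 × 427 → ξ = 401.4 lbmol/h.
Outlet (n = n₀ + ν ξ):
  C₂H₆: 427 − 1(401.4) = 25.62
  O₂: 2896 − 3.5(401.4) = 1492
  N₂: 10900 (inert)
  CO₂: 0 + 2(401.4) = 802.8
  H₂O: 0 + 3(401.4) = 1204

803 lbmol/h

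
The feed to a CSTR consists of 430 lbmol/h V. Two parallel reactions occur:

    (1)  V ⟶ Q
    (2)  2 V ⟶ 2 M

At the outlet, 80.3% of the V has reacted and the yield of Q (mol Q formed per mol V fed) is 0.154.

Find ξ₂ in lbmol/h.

ξ₂ = 140 lbmol/h

Yield of Q: 1ξ₁ / 430 = 0.154 → ξ₁ = 66.22 lbmol/h.
Conversion of V: 1ξ₁ + 2ξ₂ = 0.803 × 430 = 345.3 → ξ₂ = 139.5 lbmol/h.
Outlet amounts (n = n₀ + Σ ν·ξ):
  V: 430 − 1(66.22) − 2(139.5) = 84.71
  Q: 0 + 1(66.22) = 66.22
  M: 0 + 2(139.5) = 279.1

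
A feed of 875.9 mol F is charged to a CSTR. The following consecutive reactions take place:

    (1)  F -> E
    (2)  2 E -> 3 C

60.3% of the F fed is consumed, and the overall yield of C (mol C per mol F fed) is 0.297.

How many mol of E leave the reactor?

355 mol

Conversion of F: F consumed = 1ξ₁ = 0.603 × 875.9 → ξ₁ = 528.2 mol.
Yield of C: 3ξ₂ / 875.9 = 0.297 → ξ₂ = 86.71 mol.
Outlet amounts (n = n₀ + Σ ν·ξ):
  F: 875.9 − 1(528.2) = 347.7
  E: 0 + 1(528.2) − 2(86.71) = 354.7
  C: 0 + 3(86.71) = 260.1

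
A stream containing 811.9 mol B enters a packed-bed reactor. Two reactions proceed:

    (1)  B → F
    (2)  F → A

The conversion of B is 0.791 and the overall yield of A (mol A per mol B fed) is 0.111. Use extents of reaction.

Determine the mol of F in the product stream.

552 mol

Conversion of B: B consumed = 1ξ₁ = 0.791 × 811.9 → ξ₁ = 642.2 mol.
Yield of A: 1ξ₂ / 811.9 = 0.111 → ξ₂ = 90.12 mol.
Outlet amounts (n = n₀ + Σ ν·ξ):
  B: 811.9 − 1(642.2) = 169.7
  F: 0 + 1(642.2) − 1(90.12) = 552.1
  A: 0 + 1(90.12) = 90.12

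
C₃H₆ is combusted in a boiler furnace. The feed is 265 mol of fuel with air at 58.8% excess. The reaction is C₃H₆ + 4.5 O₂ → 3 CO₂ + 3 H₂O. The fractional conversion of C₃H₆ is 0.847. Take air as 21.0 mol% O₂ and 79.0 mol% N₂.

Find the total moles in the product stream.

9390 mol

Stoichiometric O₂ = 4.5 × 265 = 1192 mol; O₂ fed = 1192 × 1.588 = 1894 mol.
N₂ fed = 1894 × 79/21 = 7124 mol.
Fuel reacted = 0.847 × 265 → ξ = 224.5 mol.
Outlet (n = n₀ + ν ξ):
  C₃H₆: 265 − 1(224.5) = 40.55
  O₂: 1894 − 4.5(224.5) = 883.6
  N₂: 7124 (inert)
  CO₂: 0 + 3(224.5) = 673.4
  H₂O: 0 + 3(224.5) = 673.4
Total out = 40.55 + 883.6 + 7124 + 673.4 + 673.4 = 9395 mol.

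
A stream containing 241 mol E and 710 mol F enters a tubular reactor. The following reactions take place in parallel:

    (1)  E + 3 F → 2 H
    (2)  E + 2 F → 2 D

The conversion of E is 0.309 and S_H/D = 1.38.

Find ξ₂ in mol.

ξ₂ = 31.3 mol

Conversion of E: E consumed = 0.309 × 241 = 74.47 mol = 1ξ₁ + 1ξ₂.
Selectivity: 2ξ₁ / (2ξ₂) = 1.38 → ξ₁ = 1.38 ξ₂.
Substitute: (1·1.38 + 1) ξ₂ = 74.47 → ξ₂ = 31.29 mol, ξ₁ = 43.18 mol.
Outlet amounts (n = n₀ + Σ ν·ξ):
  E: 241 − 1(43.18) − 1(31.29) = 166.5
  F: 710 − 3(43.18) − 2(31.29) = 517.9
  H: 0 + 2(43.18) = 86.36
  D: 0 + 2(31.29) = 62.58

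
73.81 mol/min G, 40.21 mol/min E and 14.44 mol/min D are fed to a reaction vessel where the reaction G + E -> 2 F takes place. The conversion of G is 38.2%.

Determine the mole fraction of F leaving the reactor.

G reacted = 0.382 × 73.81 = 28.2 mol/min; ν_G = −1, so ξ = 28.2/1 = 28.2 mol/min.
Outlet amounts (n = n₀ + ν ξ):
  G: 73.81 − 1(28.2) = 45.61
  E: 40.21 − 1(28.2) = 12.01
  F: 0 + 2(28.2) = 56.39
  D: 14.44 (inert)
Total out = 128.5 mol/min; y_F = 56.39 / 128.5 = 0.439.

0.439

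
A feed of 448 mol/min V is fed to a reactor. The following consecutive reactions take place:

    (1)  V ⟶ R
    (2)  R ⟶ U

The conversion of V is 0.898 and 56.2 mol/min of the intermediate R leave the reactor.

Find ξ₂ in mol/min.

ξ₂ = 346 mol/min

Conversion of V: V consumed = 1ξ₁ = 0.898 × 448 → ξ₁ = 402.3 mol/min.
R balance: n_R = 0 + 1ξ₁ − 1ξ₂ = 56.2 → ξ₂ = (1·402.3 − 56.2)/1 = 346.1 mol/min.
Outlet amounts (n = n₀ + Σ ν·ξ):
  V: 448 − 1(402.3) = 45.7
  R: 0 + 1(402.3) − 1(346.1) = 56.2
  U: 0 + 1(346.1) = 346.1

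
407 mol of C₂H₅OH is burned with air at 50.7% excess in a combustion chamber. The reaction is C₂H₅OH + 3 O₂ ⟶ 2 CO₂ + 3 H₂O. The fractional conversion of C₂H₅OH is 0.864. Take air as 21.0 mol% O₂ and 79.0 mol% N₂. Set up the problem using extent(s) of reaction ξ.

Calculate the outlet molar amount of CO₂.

703 mol

Stoichiometric O₂ = 3 × 407 = 1221 mol; O₂ fed = 1221 × 1.507 = 1840 mol.
N₂ fed = 1840 × 79/21 = 6922 mol.
Fuel reacted = 0.864 × 407 → ξ = 351.6 mol.
Outlet (n = n₀ + ν ξ):
  C₂H₅OH: 407 − 1(351.6) = 55.35
  O₂: 1840 − 3(351.6) = 785.1
  N₂: 6922 (inert)
  CO₂: 0 + 2(351.6) = 703.3
  H₂O: 0 + 3(351.6) = 1055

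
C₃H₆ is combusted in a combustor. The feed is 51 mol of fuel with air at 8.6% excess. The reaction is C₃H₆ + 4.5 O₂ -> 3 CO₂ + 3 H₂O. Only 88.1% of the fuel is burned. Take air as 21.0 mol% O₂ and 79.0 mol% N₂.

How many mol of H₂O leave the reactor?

Stoichiometric O₂ = 4.5 × 51 = 229.5 mol; O₂ fed = 229.5 × 1.086 = 249.2 mol.
N₂ fed = 249.2 × 79/21 = 937.6 mol.
Fuel reacted = 0.881 × 51 → ξ = 44.93 mol.
Outlet (n = n₀ + ν ξ):
  C₃H₆: 51 − 1(44.93) = 6.069
  O₂: 249.2 − 4.5(44.93) = 47.05
  N₂: 937.6 (inert)
  CO₂: 0 + 3(44.93) = 134.8
  H₂O: 0 + 3(44.93) = 134.8

135 mol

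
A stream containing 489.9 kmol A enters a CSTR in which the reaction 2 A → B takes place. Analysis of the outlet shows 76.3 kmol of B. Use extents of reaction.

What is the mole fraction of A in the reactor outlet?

0.816

For B: n = n₀ + 1ξ → 76.3 = 0 + 1ξ, giving ξ = 76.3 kmol.
Outlet amounts (n = n₀ + ν ξ):
  A: 489.9 − 2(76.3) = 337.3
  B: 0 + 1(76.3) = 76.3
Total out = 413.6 kmol; y_A = 337.3 / 413.6 = 0.8155.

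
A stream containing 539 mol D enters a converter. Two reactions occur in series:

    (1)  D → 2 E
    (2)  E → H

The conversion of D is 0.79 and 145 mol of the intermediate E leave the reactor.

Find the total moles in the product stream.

965 mol

Conversion of D: D consumed = 1ξ₁ = 0.79 × 539 → ξ₁ = 425.8 mol.
E balance: n_E = 0 + 2ξ₁ − 1ξ₂ = 145 → ξ₂ = (2·425.8 − 145)/1 = 706.6 mol.
Outlet amounts (n = n₀ + Σ ν·ξ):
  D: 539 − 1(425.8) = 113.2
  E: 0 + 2(425.8) − 1(706.6) = 145
  H: 0 + 1(706.6) = 706.6
Total out = 113.2 + 145 + 706.6 = 964.8 mol.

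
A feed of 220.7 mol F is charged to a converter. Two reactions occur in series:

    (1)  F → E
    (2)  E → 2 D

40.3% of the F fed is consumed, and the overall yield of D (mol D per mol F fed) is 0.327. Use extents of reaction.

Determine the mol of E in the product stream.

Conversion of F: F consumed = 1ξ₁ = 0.403 × 220.7 → ξ₁ = 88.94 mol.
Yield of D: 2ξ₂ / 220.7 = 0.327 → ξ₂ = 36.08 mol.
Outlet amounts (n = n₀ + Σ ν·ξ):
  F: 220.7 − 1(88.94) = 131.8
  E: 0 + 1(88.94) − 1(36.08) = 52.86
  D: 0 + 2(36.08) = 72.17

52.9 mol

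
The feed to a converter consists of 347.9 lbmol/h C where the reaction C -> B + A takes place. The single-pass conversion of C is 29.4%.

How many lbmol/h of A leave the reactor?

102 lbmol/h

C reacted = 0.294 × 347.9 = 102.3 lbmol/h; ν_C = −1, so ξ = 102.3/1 = 102.3 lbmol/h.
Outlet amounts (n = n₀ + ν ξ):
  C: 347.9 − 1(102.3) = 245.6
  B: 0 + 1(102.3) = 102.3
  A: 0 + 1(102.3) = 102.3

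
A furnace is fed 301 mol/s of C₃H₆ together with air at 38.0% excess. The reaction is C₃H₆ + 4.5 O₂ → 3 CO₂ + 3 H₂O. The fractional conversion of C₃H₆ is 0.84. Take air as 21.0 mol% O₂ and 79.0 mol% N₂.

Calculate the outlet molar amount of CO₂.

759 mol/s

Stoichiometric O₂ = 4.5 × 301 = 1354 mol/s; O₂ fed = 1354 × 1.380 = 1869 mol/s.
N₂ fed = 1869 × 79/21 = 7032 mol/s.
Fuel reacted = 0.84 × 301 → ξ = 252.8 mol/s.
Outlet (n = n₀ + ν ξ):
  C₃H₆: 301 − 1(252.8) = 48.16
  O₂: 1869 − 4.5(252.8) = 731.4
  N₂: 7032 (inert)
  CO₂: 0 + 3(252.8) = 758.5
  H₂O: 0 + 3(252.8) = 758.5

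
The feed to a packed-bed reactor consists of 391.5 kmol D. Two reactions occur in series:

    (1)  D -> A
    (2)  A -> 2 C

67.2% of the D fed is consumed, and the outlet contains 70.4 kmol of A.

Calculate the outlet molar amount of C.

Conversion of D: D consumed = 1ξ₁ = 0.672 × 391.5 → ξ₁ = 263.1 kmol.
A balance: n_A = 0 + 1ξ₁ − 1ξ₂ = 70.4 → ξ₂ = (1·263.1 − 70.4)/1 = 192.7 kmol.
Outlet amounts (n = n₀ + Σ ν·ξ):
  D: 391.5 − 1(263.1) = 128.4
  A: 0 + 1(263.1) − 1(192.7) = 70.4
  C: 0 + 2(192.7) = 385.4

385 kmol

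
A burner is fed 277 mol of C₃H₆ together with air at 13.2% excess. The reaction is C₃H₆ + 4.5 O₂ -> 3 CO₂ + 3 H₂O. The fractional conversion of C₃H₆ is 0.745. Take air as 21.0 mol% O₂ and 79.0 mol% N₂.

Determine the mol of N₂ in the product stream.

Stoichiometric O₂ = 4.5 × 277 = 1246 mol; O₂ fed = 1246 × 1.132 = 1411 mol.
N₂ fed = 1411 × 79/21 = 5308 mol.
Fuel reacted = 0.745 × 277 → ξ = 206.4 mol.
Outlet (n = n₀ + ν ξ):
  C₃H₆: 277 − 1(206.4) = 70.63
  O₂: 1411 − 4.5(206.4) = 482.4
  N₂: 5308 (inert)
  CO₂: 0 + 3(206.4) = 619.1
  H₂O: 0 + 3(206.4) = 619.1

5310 mol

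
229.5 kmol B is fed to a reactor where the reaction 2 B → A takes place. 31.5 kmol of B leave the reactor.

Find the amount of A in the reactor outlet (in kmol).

For B: n = n₀ − 2ξ → 31.5 = 229.5 − 2ξ, giving ξ = 99 kmol.
Outlet amounts (n = n₀ + ν ξ):
  B: 229.5 − 2(99) = 31.5
  A: 0 + 1(99) = 99

99 kmol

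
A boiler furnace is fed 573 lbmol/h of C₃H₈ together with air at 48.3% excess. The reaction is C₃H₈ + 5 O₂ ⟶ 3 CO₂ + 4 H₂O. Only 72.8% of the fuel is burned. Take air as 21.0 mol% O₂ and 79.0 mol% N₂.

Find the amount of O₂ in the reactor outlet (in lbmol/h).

2160 lbmol/h

Stoichiometric O₂ = 5 × 573 = 2865 lbmol/h; O₂ fed = 2865 × 1.483 = 4249 lbmol/h.
N₂ fed = 4249 × 79/21 = 15980 lbmol/h.
Fuel reacted = 0.728 × 573 → ξ = 417.1 lbmol/h.
Outlet (n = n₀ + ν ξ):
  C₃H₈: 573 − 1(417.1) = 155.9
  O₂: 4249 − 5(417.1) = 2163
  N₂: 15980 (inert)
  CO₂: 0 + 3(417.1) = 1251
  H₂O: 0 + 4(417.1) = 1669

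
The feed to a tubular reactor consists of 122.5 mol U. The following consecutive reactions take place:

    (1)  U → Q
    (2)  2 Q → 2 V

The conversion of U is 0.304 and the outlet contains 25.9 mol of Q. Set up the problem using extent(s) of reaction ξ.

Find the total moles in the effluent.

Conversion of U: U consumed = 1ξ₁ = 0.304 × 122.5 → ξ₁ = 37.24 mol.
Q balance: n_Q = 0 + 1ξ₁ − 2ξ₂ = 25.9 → ξ₂ = (1·37.24 − 25.9)/2 = 5.67 mol.
Outlet amounts (n = n₀ + Σ ν·ξ):
  U: 122.5 − 1(37.24) = 85.26
  Q: 0 + 1(37.24) − 2(5.67) = 25.9
  V: 0 + 2(5.67) = 11.34
Total out = 85.26 + 25.9 + 11.34 = 122.5 mol.

122 mol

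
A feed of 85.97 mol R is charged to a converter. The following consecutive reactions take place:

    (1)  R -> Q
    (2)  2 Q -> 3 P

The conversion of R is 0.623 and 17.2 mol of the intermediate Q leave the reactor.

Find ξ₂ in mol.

ξ₂ = 18.2 mol

Conversion of R: R consumed = 1ξ₁ = 0.623 × 85.97 → ξ₁ = 53.56 mol.
Q balance: n_Q = 0 + 1ξ₁ − 2ξ₂ = 17.2 → ξ₂ = (1·53.56 − 17.2)/2 = 18.18 mol.
Outlet amounts (n = n₀ + Σ ν·ξ):
  R: 85.97 − 1(53.56) = 32.41
  Q: 0 + 1(53.56) − 2(18.18) = 17.2
  P: 0 + 3(18.18) = 54.54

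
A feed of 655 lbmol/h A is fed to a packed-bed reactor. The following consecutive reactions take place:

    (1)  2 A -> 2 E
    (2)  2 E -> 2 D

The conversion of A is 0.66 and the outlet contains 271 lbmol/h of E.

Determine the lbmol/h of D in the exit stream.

161 lbmol/h

Conversion of A: A consumed = 2ξ₁ = 0.66 × 655 → ξ₁ = 216.2 lbmol/h.
E balance: n_E = 0 + 2ξ₁ − 2ξ₂ = 271 → ξ₂ = (2·216.2 − 271)/2 = 80.65 lbmol/h.
Outlet amounts (n = n₀ + Σ ν·ξ):
  A: 655 − 2(216.2) = 222.7
  E: 0 + 2(216.2) − 2(80.65) = 271
  D: 0 + 2(80.65) = 161.3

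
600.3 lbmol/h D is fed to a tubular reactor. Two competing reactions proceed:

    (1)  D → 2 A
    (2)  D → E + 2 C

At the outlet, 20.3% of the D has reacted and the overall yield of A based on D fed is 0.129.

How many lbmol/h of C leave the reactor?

Yield of A: 2ξ₁ / 600.3 = 0.129 → ξ₁ = 38.72 lbmol/h.
Conversion of D: 1ξ₁ + 1ξ₂ = 0.203 × 600.3 = 121.9 → ξ₂ = 83.14 lbmol/h.
Outlet amounts (n = n₀ + Σ ν·ξ):
  D: 600.3 − 1(38.72) − 1(83.14) = 478.4
  A: 0 + 2(38.72) = 77.44
  E: 0 + 1(83.14) = 83.14
  C: 0 + 2(83.14) = 166.3

166 lbmol/h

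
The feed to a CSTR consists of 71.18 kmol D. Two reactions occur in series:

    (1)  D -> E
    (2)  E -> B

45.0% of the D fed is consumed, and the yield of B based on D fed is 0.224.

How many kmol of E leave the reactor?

Conversion of D: D consumed = 1ξ₁ = 0.45 × 71.18 → ξ₁ = 32.03 kmol.
Yield of B: 1ξ₂ / 71.18 = 0.224 → ξ₂ = 15.94 kmol.
Outlet amounts (n = n₀ + Σ ν·ξ):
  D: 71.18 − 1(32.03) = 39.15
  E: 0 + 1(32.03) − 1(15.94) = 16.09
  B: 0 + 1(15.94) = 15.94

16.1 kmol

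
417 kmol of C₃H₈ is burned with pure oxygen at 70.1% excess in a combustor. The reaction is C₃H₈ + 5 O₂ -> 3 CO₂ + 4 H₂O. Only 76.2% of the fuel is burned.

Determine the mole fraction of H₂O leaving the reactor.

0.297

Stoichiometric O₂ = 5 × 417 = 2085 kmol; O₂ fed = 2085 × 1.701 = 3547 kmol.
Fuel reacted = 0.762 × 417 → ξ = 317.8 kmol.
Outlet (n = n₀ + ν ξ):
  C₃H₈: 417 − 1(317.8) = 99.25
  O₂: 3547 − 5(317.8) = 1958
  CO₂: 0 + 3(317.8) = 953.3
  H₂O: 0 + 4(317.8) = 1271
Total out = 4281 kmol; y_H₂O = 1271 / 4281 = 0.2969.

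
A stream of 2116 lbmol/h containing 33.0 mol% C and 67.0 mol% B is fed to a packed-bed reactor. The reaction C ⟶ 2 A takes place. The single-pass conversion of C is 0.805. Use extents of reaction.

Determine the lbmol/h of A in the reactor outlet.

C reacted = 0.805 × 698.3 = 562.1 lbmol/h; ν_C = −1, so ξ = 562.1/1 = 562.1 lbmol/h.
Outlet amounts (n = n₀ + ν ξ):
  C: 698.3 − 1(562.1) = 136.2
  A: 0 + 2(562.1) = 1124
  B: 1418 (inert)

1120 lbmol/h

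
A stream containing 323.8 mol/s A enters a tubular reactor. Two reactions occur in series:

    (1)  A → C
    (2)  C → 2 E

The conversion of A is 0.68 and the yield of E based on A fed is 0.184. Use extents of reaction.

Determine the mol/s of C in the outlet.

190 mol/s

Conversion of A: A consumed = 1ξ₁ = 0.68 × 323.8 → ξ₁ = 220.2 mol/s.
Yield of E: 2ξ₂ / 323.8 = 0.184 → ξ₂ = 29.79 mol/s.
Outlet amounts (n = n₀ + Σ ν·ξ):
  A: 323.8 − 1(220.2) = 103.6
  C: 0 + 1(220.2) − 1(29.79) = 190.4
  E: 0 + 2(29.79) = 59.58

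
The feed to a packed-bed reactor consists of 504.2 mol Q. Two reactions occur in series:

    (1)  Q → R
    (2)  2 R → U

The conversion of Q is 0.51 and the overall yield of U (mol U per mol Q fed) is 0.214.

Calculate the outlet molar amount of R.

41.3 mol

Conversion of Q: Q consumed = 1ξ₁ = 0.51 × 504.2 → ξ₁ = 257.1 mol.
Yield of U: 1ξ₂ / 504.2 = 0.214 → ξ₂ = 107.9 mol.
Outlet amounts (n = n₀ + Σ ν·ξ):
  Q: 504.2 − 1(257.1) = 247.1
  R: 0 + 1(257.1) − 2(107.9) = 41.34
  U: 0 + 1(107.9) = 107.9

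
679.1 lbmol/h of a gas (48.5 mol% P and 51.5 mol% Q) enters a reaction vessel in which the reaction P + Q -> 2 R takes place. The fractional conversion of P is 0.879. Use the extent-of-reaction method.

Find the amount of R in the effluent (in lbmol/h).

P reacted = 0.879 × 329.4 = 289.5 lbmol/h; ν_P = −1, so ξ = 289.5/1 = 289.5 lbmol/h.
Outlet amounts (n = n₀ + ν ξ):
  P: 329.4 − 1(289.5) = 39.85
  Q: 349.7 − 1(289.5) = 60.23
  R: 0 + 2(289.5) = 579

579 lbmol/h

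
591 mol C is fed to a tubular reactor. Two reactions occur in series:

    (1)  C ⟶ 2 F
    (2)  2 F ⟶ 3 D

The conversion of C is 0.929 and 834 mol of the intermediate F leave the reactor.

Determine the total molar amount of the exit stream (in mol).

Conversion of C: C consumed = 1ξ₁ = 0.929 × 591 → ξ₁ = 549 mol.
F balance: n_F = 0 + 2ξ₁ − 2ξ₂ = 834 → ξ₂ = (2·549 − 834)/2 = 132 mol.
Outlet amounts (n = n₀ + Σ ν·ξ):
  C: 591 − 1(549) = 41.96
  F: 0 + 2(549) − 2(132) = 834
  D: 0 + 3(132) = 396.1
Total out = 41.96 + 834 + 396.1 = 1272 mol.

1270 mol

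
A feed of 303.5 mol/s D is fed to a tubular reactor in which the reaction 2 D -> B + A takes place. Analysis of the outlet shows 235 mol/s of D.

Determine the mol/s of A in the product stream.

For D: n = n₀ − 2ξ → 235 = 303.5 − 2ξ, giving ξ = 34.25 mol/s.
Outlet amounts (n = n₀ + ν ξ):
  D: 303.5 − 2(34.25) = 235
  B: 0 + 1(34.25) = 34.25
  A: 0 + 1(34.25) = 34.25

34.2 mol/s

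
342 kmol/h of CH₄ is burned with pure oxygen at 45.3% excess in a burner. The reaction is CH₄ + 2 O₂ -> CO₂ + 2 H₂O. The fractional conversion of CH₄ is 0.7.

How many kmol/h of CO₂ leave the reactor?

239 kmol/h

Stoichiometric O₂ = 2 × 342 = 684 kmol/h; O₂ fed = 684 × 1.453 = 993.9 kmol/h.
Fuel reacted = 0.7 × 342 → ξ = 239.4 kmol/h.
Outlet (n = n₀ + ν ξ):
  CH₄: 342 − 1(239.4) = 102.6
  O₂: 993.9 − 2(239.4) = 515.1
  CO₂: 0 + 1(239.4) = 239.4
  H₂O: 0 + 2(239.4) = 478.8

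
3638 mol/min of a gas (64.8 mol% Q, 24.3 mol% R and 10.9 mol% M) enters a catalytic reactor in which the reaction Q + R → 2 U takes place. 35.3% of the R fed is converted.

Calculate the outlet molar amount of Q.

R reacted = 0.353 × 884 = 312.1 mol/min; ν_R = −1, so ξ = 312.1/1 = 312.1 mol/min.
Outlet amounts (n = n₀ + ν ξ):
  Q: 2357 − 1(312.1) = 2045
  R: 884 − 1(312.1) = 572
  U: 0 + 2(312.1) = 624.1
  M: 396.5 (inert)

2050 mol/min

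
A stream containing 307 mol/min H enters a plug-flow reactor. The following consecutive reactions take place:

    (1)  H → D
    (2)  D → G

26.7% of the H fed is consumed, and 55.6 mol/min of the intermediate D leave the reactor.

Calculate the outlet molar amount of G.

26.4 mol/min

Conversion of H: H consumed = 1ξ₁ = 0.267 × 307 → ξ₁ = 81.97 mol/min.
D balance: n_D = 0 + 1ξ₁ − 1ξ₂ = 55.6 → ξ₂ = (1·81.97 − 55.6)/1 = 26.37 mol/min.
Outlet amounts (n = n₀ + Σ ν·ξ):
  H: 307 − 1(81.97) = 225
  D: 0 + 1(81.97) − 1(26.37) = 55.6
  G: 0 + 1(26.37) = 26.37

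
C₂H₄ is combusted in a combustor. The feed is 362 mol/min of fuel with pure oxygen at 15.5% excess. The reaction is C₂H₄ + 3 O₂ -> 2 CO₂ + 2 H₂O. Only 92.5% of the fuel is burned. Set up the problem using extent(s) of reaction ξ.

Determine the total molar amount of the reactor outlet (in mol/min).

1620 mol/min

Stoichiometric O₂ = 3 × 362 = 1086 mol/min; O₂ fed = 1086 × 1.155 = 1254 mol/min.
Fuel reacted = 0.925 × 362 → ξ = 334.9 mol/min.
Outlet (n = n₀ + ν ξ):
  C₂H₄: 362 − 1(334.9) = 27.15
  O₂: 1254 − 3(334.9) = 249.8
  CO₂: 0 + 2(334.9) = 669.7
  H₂O: 0 + 2(334.9) = 669.7
Total out = 27.15 + 249.8 + 669.7 + 669.7 = 1616 mol/min.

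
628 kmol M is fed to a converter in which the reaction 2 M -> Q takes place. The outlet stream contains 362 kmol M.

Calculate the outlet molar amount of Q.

133 kmol

For M: n = n₀ − 2ξ → 362 = 628 − 2ξ, giving ξ = 133 kmol.
Outlet amounts (n = n₀ + ν ξ):
  M: 628 − 2(133) = 362
  Q: 0 + 1(133) = 133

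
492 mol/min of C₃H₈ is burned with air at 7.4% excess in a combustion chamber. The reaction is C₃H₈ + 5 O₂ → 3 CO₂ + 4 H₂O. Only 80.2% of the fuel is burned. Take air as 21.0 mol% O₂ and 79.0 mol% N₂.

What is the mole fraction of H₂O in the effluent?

Stoichiometric O₂ = 5 × 492 = 2460 mol/min; O₂ fed = 2460 × 1.074 = 2642 mol/min.
N₂ fed = 2642 × 79/21 = 9939 mol/min.
Fuel reacted = 0.802 × 492 → ξ = 394.6 mol/min.
Outlet (n = n₀ + ν ξ):
  C₃H₈: 492 − 1(394.6) = 97.42
  O₂: 2642 − 5(394.6) = 669.1
  N₂: 9939 (inert)
  CO₂: 0 + 3(394.6) = 1184
  H₂O: 0 + 4(394.6) = 1578
Total out = 13470 mol/min; y_H₂O = 1578 / 13470 = 0.1172.

0.117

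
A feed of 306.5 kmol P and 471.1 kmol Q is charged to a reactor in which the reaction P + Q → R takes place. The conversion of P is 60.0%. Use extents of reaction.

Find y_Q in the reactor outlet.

0.484

P reacted = 0.6 × 306.5 = 183.9 kmol; ν_P = −1, so ξ = 183.9/1 = 183.9 kmol.
Outlet amounts (n = n₀ + ν ξ):
  P: 306.5 − 1(183.9) = 122.6
  Q: 471.1 − 1(183.9) = 287.2
  R: 0 + 1(183.9) = 183.9
Total out = 593.7 kmol; y_Q = 287.2 / 593.7 = 0.4837.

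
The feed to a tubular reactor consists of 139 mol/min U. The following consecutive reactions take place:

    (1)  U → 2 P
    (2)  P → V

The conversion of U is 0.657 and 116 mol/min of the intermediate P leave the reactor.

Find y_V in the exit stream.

Conversion of U: U consumed = 1ξ₁ = 0.657 × 139 → ξ₁ = 91.32 mol/min.
P balance: n_P = 0 + 2ξ₁ − 1ξ₂ = 116 → ξ₂ = (2·91.32 − 116)/1 = 66.65 mol/min.
Outlet amounts (n = n₀ + Σ ν·ξ):
  U: 139 − 1(91.32) = 47.68
  P: 0 + 2(91.32) − 1(66.65) = 116
  V: 0 + 1(66.65) = 66.65
Total out = 230.3 mol/min; y_V = 66.65 / 230.3 = 0.2894.

0.289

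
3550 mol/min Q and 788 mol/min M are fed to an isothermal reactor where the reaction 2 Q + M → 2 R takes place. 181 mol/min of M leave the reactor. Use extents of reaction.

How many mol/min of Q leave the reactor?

For M: n = n₀ − 1ξ → 181 = 788 − 1ξ, giving ξ = 607 mol/min.
Outlet amounts (n = n₀ + ν ξ):
  Q: 3550 − 2(607) = 2336
  M: 788 − 1(607) = 181
  R: 0 + 2(607) = 1214

2340 mol/min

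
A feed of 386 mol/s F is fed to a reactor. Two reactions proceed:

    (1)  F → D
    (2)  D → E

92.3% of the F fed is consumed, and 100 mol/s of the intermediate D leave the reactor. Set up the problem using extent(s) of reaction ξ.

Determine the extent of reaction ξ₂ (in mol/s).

ξ₂ = 256 mol/s

Conversion of F: F consumed = 1ξ₁ = 0.923 × 386 → ξ₁ = 356.3 mol/s.
D balance: n_D = 0 + 1ξ₁ − 1ξ₂ = 100 → ξ₂ = (1·356.3 − 100)/1 = 256.3 mol/s.
Outlet amounts (n = n₀ + Σ ν·ξ):
  F: 386 − 1(356.3) = 29.72
  D: 0 + 1(356.3) − 1(256.3) = 100
  E: 0 + 1(256.3) = 256.3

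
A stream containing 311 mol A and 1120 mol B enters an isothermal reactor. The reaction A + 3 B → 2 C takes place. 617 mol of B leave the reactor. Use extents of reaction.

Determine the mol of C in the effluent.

335 mol

For B: n = n₀ − 3ξ → 617 = 1120 − 3ξ, giving ξ = 167.7 mol.
Outlet amounts (n = n₀ + ν ξ):
  A: 311 − 1(167.7) = 143.3
  B: 1120 − 3(167.7) = 617
  C: 0 + 2(167.7) = 335.3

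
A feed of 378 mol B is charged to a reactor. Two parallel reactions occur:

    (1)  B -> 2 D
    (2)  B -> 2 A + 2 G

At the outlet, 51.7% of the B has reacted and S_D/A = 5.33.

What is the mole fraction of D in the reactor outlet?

0.518

Conversion of B: B consumed = 0.517 × 378 = 195.4 mol = 1ξ₁ + 1ξ₂.
Selectivity: 2ξ₁ / (2ξ₂) = 5.33 → ξ₁ = 5.33 ξ₂.
Substitute: (1·5.33 + 1) ξ₂ = 195.4 → ξ₂ = 30.87 mol, ξ₁ = 164.6 mol.
Outlet amounts (n = n₀ + Σ ν·ξ):
  B: 378 − 1(164.6) − 1(30.87) = 182.6
  D: 0 + 2(164.6) = 329.1
  A: 0 + 2(30.87) = 61.75
  G: 0 + 2(30.87) = 61.75
Total out = 635.2 mol; y_D = 329.1 / 635.2 = 0.5181.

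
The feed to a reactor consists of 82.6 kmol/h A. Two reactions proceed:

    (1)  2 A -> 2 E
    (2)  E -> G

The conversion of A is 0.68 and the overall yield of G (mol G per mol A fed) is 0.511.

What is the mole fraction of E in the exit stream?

Conversion of A: A consumed = 2ξ₁ = 0.68 × 82.6 → ξ₁ = 28.08 kmol/h.
Yield of G: 1ξ₂ / 82.6 = 0.511 → ξ₂ = 42.21 kmol/h.
Outlet amounts (n = n₀ + Σ ν·ξ):
  A: 82.6 − 2(28.08) = 26.43
  E: 0 + 2(28.08) − 1(42.21) = 13.96
  G: 0 + 1(42.21) = 42.21
Total out = 82.6 kmol/h; y_E = 13.96 / 82.6 = 0.169.

0.169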